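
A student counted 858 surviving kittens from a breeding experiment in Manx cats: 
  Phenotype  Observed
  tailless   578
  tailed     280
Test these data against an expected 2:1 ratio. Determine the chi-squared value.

Under the 2:1 hypothesis (Σ ratio = 3, N = 858):
  tailless: 858 × 2/3 = 572
  tailed: 858 × 1/3 = 286
χ² = Σ (O − E)² / E
  tailless: (578 − 572)² / 572 = 0.0629
  tailed: (280 − 286)² / 286 = 0.1259
χ² = 0.0629 + 0.1259 = 0.1888 ≈ 0.189

0.189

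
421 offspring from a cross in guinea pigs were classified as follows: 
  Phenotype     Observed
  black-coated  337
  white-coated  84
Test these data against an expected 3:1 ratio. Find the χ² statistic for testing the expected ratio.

5.721

Total ratio parts = 4. Expected numbers out of 421:
  black-coated: 421 × 3/4 = 315.75
  white-coated: 421 × 1/4 = 105.25
χ² = Σ (O − E)² / E
  black-coated: (337 − 315.75)² / 315.75 = 1.4301
  white-coated: (84 − 105.25)² / 105.25 = 4.2904
χ² = 1.4301 + 4.2904 = 5.7205 ≈ 5.721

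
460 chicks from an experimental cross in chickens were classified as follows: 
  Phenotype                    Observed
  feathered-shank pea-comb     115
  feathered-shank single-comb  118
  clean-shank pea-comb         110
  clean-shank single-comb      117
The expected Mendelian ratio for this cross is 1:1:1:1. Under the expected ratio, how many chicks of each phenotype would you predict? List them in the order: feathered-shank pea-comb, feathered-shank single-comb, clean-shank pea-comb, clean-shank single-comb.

115, 115, 115, 115

Total ratio parts = 4. Expected numbers out of 460:
  feathered-shank pea-comb: 460 × 1/4 = 115
  feathered-shank single-comb: 460 × 1/4 = 115
  clean-shank pea-comb: 460 × 1/4 = 115
  clean-shank single-comb: 460 × 1/4 = 115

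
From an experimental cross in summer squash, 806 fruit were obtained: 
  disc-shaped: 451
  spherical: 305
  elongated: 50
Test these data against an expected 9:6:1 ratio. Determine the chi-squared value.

0.040

Expected counts for N = 806 under a 9:6:1 ratio (total parts = 16):
  disc-shaped: 806 × 9/16 = 453.375
  spherical: 806 × 6/16 = 302.25
  elongated: 806 × 1/16 = 50.375
χ² = Σ (O − E)² / E
  disc-shaped: (451 − 453.375)² / 453.375 = 0.0124
  spherical: (305 − 302.25)² / 302.25 = 0.0250
  elongated: (50 − 50.375)² / 50.375 = 0.0028
χ² = 0.0124 + 0.0250 + 0.0028 = 0.0402 ≈ 0.040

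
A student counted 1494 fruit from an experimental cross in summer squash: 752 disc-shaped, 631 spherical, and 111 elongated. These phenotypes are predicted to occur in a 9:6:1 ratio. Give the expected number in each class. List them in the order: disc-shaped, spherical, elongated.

Expected counts for N = 1494 under a 9:6:1 ratio (total parts = 16):
  disc-shaped: 1494 × 9/16 = 840.375
  spherical: 1494 × 6/16 = 560.25
  elongated: 1494 × 1/16 = 93.375

840.375, 560.25, 93.375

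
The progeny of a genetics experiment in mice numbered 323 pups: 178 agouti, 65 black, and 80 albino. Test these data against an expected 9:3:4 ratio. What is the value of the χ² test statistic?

The 9:3:4 ratio has 16 parts, so with N = 323 the expected counts are:
  agouti: 323 × 9/16 = 181.6875
  black: 323 × 3/16 = 60.5625
  albino: 323 × 4/16 = 80.75
χ² = Σ (O − E)² / E
  agouti: (178 − 181.6875)² / 181.6875 = 0.0748
  black: (65 − 60.5625)² / 60.5625 = 0.3251
  albino: (80 − 80.75)² / 80.75 = 0.0070
χ² = 0.0748 + 0.3251 + 0.0070 = 0.4069 ≈ 0.407

0.407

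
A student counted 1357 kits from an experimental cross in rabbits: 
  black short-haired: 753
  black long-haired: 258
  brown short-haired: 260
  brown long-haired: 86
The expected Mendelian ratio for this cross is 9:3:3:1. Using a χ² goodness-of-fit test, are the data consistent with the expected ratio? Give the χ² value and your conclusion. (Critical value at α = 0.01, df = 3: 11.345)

Total ratio parts = 16. Expected numbers out of 1357:
  black short-haired: 1357 × 9/16 = 763.3125
  black long-haired: 1357 × 3/16 = 254.4375
  brown short-haired: 1357 × 3/16 = 254.4375
  brown long-haired: 1357 × 1/16 = 84.8125
χ² = Σ (O − E)² / E
  black short-haired: (753 − 763.3125)² / 763.3125 = 0.1393
  black long-haired: (258 − 254.4375)² / 254.4375 = 0.0499
  brown short-haired: (260 − 254.4375)² / 254.4375 = 0.1216
  brown long-haired: (86 − 84.8125)² / 84.8125 = 0.0166
χ² = 0.1393 + 0.0499 + 0.1216 + 0.0166 = 0.3274 ≈ 0.327
Degrees of freedom = 4 − 1 = 3; critical value at α = 0.01 is 11.345.
Since 0.327 < 11.345, we fail to reject the null hypothesis — the data are consistent with the 9:3:3:1 ratio.

0.327; consistent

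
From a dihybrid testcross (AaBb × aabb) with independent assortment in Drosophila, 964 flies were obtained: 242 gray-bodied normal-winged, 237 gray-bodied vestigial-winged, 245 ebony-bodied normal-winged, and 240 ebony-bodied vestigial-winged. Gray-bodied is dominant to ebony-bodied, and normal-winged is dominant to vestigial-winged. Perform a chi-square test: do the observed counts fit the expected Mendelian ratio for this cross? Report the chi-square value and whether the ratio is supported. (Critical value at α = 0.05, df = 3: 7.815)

0.141; consistent

A dihybrid testcross with independent assortment gives a 1:1:1:1 ratio.
Under the 1:1:1:1 hypothesis (Σ ratio = 4, N = 964):
  gray-bodied normal-winged: 964 × 1/4 = 241
  gray-bodied vestigial-winged: 964 × 1/4 = 241
  ebony-bodied normal-winged: 964 × 1/4 = 241
  ebony-bodied vestigial-winged: 964 × 1/4 = 241
χ² = Σ (O − E)² / E
  gray-bodied normal-winged: (242 − 241)² / 241 = 0.0041
  gray-bodied vestigial-winged: (237 − 241)² / 241 = 0.0664
  ebony-bodied normal-winged: (245 − 241)² / 241 = 0.0664
  ebony-bodied vestigial-winged: (240 − 241)² / 241 = 0.0041
χ² = 0.0041 + 0.0664 + 0.0664 + 0.0041 = 0.141
Degrees of freedom = 4 − 1 = 3; critical value at α = 0.05 is 7.815.
Since 0.141 < 7.815, we fail to reject the null hypothesis — the data are consistent with the 1:1:1:1 ratio.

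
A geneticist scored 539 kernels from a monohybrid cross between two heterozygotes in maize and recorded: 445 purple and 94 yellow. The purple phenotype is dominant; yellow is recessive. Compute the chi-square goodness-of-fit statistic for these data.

For a monohybrid cross between heterozygotes with complete dominance, the expected phenotypic ratio is 3:1.
Under the 3:1 hypothesis (Σ ratio = 4, N = 539):
  purple: 539 × 3/4 = 404.25
  yellow: 539 × 1/4 = 134.75
χ² = Σ (O − E)² / E
  purple: (445 − 404.25)² / 404.25 = 4.1078
  yellow: (94 − 134.75)² / 134.75 = 12.3233
χ² = 4.1078 + 12.3233 = 16.4311 ≈ 16.431

16.431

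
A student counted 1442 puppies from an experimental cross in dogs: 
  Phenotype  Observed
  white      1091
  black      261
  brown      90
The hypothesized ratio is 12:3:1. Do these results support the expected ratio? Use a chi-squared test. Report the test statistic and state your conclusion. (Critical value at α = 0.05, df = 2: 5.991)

0.409; consistent

Expected counts for N = 1442 under a 12:3:1 ratio (total parts = 16):
  white: 1442 × 12/16 = 1081.5
  black: 1442 × 3/16 = 270.375
  brown: 1442 × 1/16 = 90.125
χ² = Σ (O − E)² / E
  white: (1091 − 1081.5)² / 1081.5 = 0.0834
  black: (261 − 270.375)² / 270.375 = 0.3251
  brown: (90 − 90.125)² / 90.125 = 0.0002
χ² = 0.0834 + 0.3251 + 0.0002 = 0.4087 ≈ 0.409
Degrees of freedom = 3 − 1 = 2; critical value at α = 0.05 is 5.991.
Since 0.409 < 5.991, we fail to reject the null hypothesis — the data are consistent with the 12:3:1 ratio.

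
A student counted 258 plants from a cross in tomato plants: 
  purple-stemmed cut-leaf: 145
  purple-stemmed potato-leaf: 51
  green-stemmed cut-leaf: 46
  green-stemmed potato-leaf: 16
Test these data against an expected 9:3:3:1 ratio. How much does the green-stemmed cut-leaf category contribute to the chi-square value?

0.117

The 9:3:3:1 ratio has 16 parts, so with N = 258 the expected counts are:
  purple-stemmed cut-leaf: 258 × 9/16 = 145.125
  purple-stemmed potato-leaf: 258 × 3/16 = 48.375
  green-stemmed cut-leaf: 258 × 3/16 = 48.375
  green-stemmed potato-leaf: 258 × 1/16 = 16.125
Contribution of green-stemmed cut-leaf: (46 − 48.375)² / 48.375 = 0.1166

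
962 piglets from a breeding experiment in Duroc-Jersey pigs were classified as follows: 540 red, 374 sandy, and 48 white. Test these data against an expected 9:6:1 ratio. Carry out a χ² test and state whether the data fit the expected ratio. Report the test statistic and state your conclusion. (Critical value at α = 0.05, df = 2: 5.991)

2.934; consistent

Expected counts for N = 962 under a 9:6:1 ratio (total parts = 16):
  red: 962 × 9/16 = 541.125
  sandy: 962 × 6/16 = 360.75
  white: 962 × 1/16 = 60.125
χ² = Σ (O − E)² / E
  red: (540 − 541.125)² / 541.125 = 0.0023
  sandy: (374 − 360.75)² / 360.75 = 0.4867
  white: (48 − 60.125)² / 60.125 = 2.4452
χ² = 0.0023 + 0.4867 + 2.4452 = 2.9342 ≈ 2.934
Degrees of freedom = 3 − 1 = 2; critical value at α = 0.05 is 5.991.
Since 2.934 < 5.991, we fail to reject the null hypothesis — the data are consistent with the 9:6:1 ratio.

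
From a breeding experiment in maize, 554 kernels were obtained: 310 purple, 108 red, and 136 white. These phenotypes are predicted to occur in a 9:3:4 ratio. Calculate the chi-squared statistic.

0.217

Total ratio parts = 16. Expected numbers out of 554:
  purple: 554 × 9/16 = 311.625
  red: 554 × 3/16 = 103.875
  white: 554 × 4/16 = 138.5
χ² = Σ (O − E)² / E
  purple: (310 − 311.625)² / 311.625 = 0.0085
  red: (108 − 103.875)² / 103.875 = 0.1638
  white: (136 − 138.5)² / 138.5 = 0.0451
χ² = 0.0085 + 0.1638 + 0.0451 = 0.2174 ≈ 0.217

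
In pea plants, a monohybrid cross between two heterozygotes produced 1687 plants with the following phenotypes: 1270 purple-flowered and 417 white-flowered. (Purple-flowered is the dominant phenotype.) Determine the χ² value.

0.071

For a monohybrid cross between heterozygotes with complete dominance, the expected phenotypic ratio is 3:1.
Total ratio parts = 4. Expected numbers out of 1687:
  purple-flowered: 1687 × 3/4 = 1265.25
  white-flowered: 1687 × 1/4 = 421.75
χ² = Σ (O − E)² / E
  purple-flowered: (1270 − 1265.25)² / 1265.25 = 0.0178
  white-flowered: (417 − 421.75)² / 421.75 = 0.0535
χ² = 0.0178 + 0.0535 = 0.0713 ≈ 0.071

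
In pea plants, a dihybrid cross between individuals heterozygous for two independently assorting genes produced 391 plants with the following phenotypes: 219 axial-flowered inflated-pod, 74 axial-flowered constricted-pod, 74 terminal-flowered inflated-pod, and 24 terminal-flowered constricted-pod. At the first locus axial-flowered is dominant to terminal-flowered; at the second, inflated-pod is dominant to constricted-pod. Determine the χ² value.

0.025

A dihybrid F₂ with independent assortment and complete dominance at both loci gives a 9:3:3:1 phenotypic ratio.
The 9:3:3:1 ratio has 16 parts, so with N = 391 the expected counts are:
  axial-flowered inflated-pod: 391 × 9/16 = 219.9375
  axial-flowered constricted-pod: 391 × 3/16 = 73.3125
  terminal-flowered inflated-pod: 391 × 3/16 = 73.3125
  terminal-flowered constricted-pod: 391 × 1/16 = 24.4375
χ² = Σ (O − E)² / E
  axial-flowered inflated-pod: (219 − 219.9375)² / 219.9375 = 0.0040
  axial-flowered constricted-pod: (74 − 73.3125)² / 73.3125 = 0.0064
  terminal-flowered inflated-pod: (74 − 73.3125)² / 73.3125 = 0.0064
  terminal-flowered constricted-pod: (24 − 24.4375)² / 24.4375 = 0.0078
χ² = 0.0040 + 0.0064 + 0.0064 + 0.0078 = 0.0246 ≈ 0.025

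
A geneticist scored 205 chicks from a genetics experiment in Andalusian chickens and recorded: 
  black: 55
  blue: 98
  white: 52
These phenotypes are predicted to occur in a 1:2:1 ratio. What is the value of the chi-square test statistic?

Total ratio parts = 4. Expected numbers out of 205:
  black: 205 × 1/4 = 51.25
  blue: 205 × 2/4 = 102.5
  white: 205 × 1/4 = 51.25
χ² = Σ (O − E)² / E
  black: (55 − 51.25)² / 51.25 = 0.2744
  blue: (98 − 102.5)² / 102.5 = 0.1976
  white: (52 − 51.25)² / 51.25 = 0.0110
χ² = 0.2744 + 0.1976 + 0.0110 = 0.483

0.483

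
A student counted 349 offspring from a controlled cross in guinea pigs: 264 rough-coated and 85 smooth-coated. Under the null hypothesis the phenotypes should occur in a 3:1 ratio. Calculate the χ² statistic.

The 3:1 ratio has 4 parts, so with N = 349 the expected counts are:
  rough-coated: 349 × 3/4 = 261.75
  smooth-coated: 349 × 1/4 = 87.25
χ² = Σ (O − E)² / E
  rough-coated: (264 − 261.75)² / 261.75 = 0.0193
  smooth-coated: (85 − 87.25)² / 87.25 = 0.0580
χ² = 0.0193 + 0.0580 = 0.0773 ≈ 0.077

0.077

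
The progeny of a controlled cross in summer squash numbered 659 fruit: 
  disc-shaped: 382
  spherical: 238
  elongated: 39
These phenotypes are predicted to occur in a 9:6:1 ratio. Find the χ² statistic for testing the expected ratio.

Under the 9:6:1 hypothesis (Σ ratio = 16, N = 659):
  disc-shaped: 659 × 9/16 = 370.6875
  spherical: 659 × 6/16 = 247.125
  elongated: 659 × 1/16 = 41.1875
χ² = Σ (O − E)² / E
  disc-shaped: (382 − 370.6875)² / 370.6875 = 0.3452
  spherical: (238 − 247.125)² / 247.125 = 0.3369
  elongated: (39 − 41.1875)² / 41.1875 = 0.1162
χ² = 0.3452 + 0.3369 + 0.1162 = 0.7983 ≈ 0.798

0.798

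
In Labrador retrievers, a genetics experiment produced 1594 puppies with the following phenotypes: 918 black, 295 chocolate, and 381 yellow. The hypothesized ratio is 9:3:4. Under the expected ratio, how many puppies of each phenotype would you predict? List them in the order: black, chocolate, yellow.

896.625, 298.875, 398.5

Total ratio parts = 16. Expected numbers out of 1594:
  black: 1594 × 9/16 = 896.625
  chocolate: 1594 × 3/16 = 298.875
  yellow: 1594 × 4/16 = 398.5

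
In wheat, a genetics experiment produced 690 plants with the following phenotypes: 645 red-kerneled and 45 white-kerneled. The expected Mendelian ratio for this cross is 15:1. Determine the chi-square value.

0.087

The 15:1 ratio has 16 parts, so with N = 690 the expected counts are:
  red-kerneled: 690 × 15/16 = 646.875
  white-kerneled: 690 × 1/16 = 43.125
χ² = Σ (O − E)² / E
  red-kerneled: (645 − 646.875)² / 646.875 = 0.0054
  white-kerneled: (45 − 43.125)² / 43.125 = 0.0815
χ² = 0.0054 + 0.0815 = 0.0869 ≈ 0.087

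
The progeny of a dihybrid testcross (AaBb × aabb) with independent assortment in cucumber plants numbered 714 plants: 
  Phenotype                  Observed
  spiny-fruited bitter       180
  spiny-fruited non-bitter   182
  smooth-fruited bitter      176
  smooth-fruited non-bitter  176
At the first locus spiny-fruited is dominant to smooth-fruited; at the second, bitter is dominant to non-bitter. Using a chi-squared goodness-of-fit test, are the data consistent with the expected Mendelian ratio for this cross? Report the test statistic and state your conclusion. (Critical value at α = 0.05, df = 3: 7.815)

0.151; consistent

A dihybrid testcross with independent assortment gives a 1:1:1:1 ratio.
The 1:1:1:1 ratio has 4 parts, so with N = 714 the expected counts are:
  spiny-fruited bitter: 714 × 1/4 = 178.5
  spiny-fruited non-bitter: 714 × 1/4 = 178.5
  smooth-fruited bitter: 714 × 1/4 = 178.5
  smooth-fruited non-bitter: 714 × 1/4 = 178.5
χ² = Σ (O − E)² / E
  spiny-fruited bitter: (180 − 178.5)² / 178.5 = 0.0126
  spiny-fruited non-bitter: (182 − 178.5)² / 178.5 = 0.0686
  smooth-fruited bitter: (176 − 178.5)² / 178.5 = 0.0350
  smooth-fruited non-bitter: (176 − 178.5)² / 178.5 = 0.0350
χ² = 0.0126 + 0.0686 + 0.0350 + 0.0350 = 0.1512 ≈ 0.151
Degrees of freedom = 4 − 1 = 3; critical value at α = 0.05 is 7.815.
Since 0.151 < 7.815, we fail to reject the null hypothesis — the data are consistent with the 1:1:1:1 ratio.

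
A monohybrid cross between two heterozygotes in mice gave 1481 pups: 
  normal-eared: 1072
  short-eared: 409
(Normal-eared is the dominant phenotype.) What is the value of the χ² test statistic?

5.407

For a monohybrid cross between heterozygotes with complete dominance, the expected phenotypic ratio is 3:1.
Expected counts for N = 1481 under a 3:1 ratio (total parts = 4):
  normal-eared: 1481 × 3/4 = 1110.75
  short-eared: 1481 × 1/4 = 370.25
χ² = Σ (O − E)² / E
  normal-eared: (1072 − 1110.75)² / 1110.75 = 1.3518
  short-eared: (409 − 370.25)² / 370.25 = 4.0555
χ² = 1.3518 + 4.0555 = 5.4073 ≈ 5.407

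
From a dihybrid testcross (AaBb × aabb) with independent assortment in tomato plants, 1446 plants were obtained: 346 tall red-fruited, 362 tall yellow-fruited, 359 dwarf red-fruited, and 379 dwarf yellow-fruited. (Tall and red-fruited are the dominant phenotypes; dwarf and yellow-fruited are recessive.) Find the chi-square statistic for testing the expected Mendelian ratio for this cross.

A dihybrid testcross with independent assortment gives a 1:1:1:1 ratio.
Total ratio parts = 4. Expected numbers out of 1446:
  tall red-fruited: 1446 × 1/4 = 361.5
  tall yellow-fruited: 1446 × 1/4 = 361.5
  dwarf red-fruited: 1446 × 1/4 = 361.5
  dwarf yellow-fruited: 1446 × 1/4 = 361.5
χ² = Σ (O − E)² / E
  tall red-fruited: (346 − 361.5)² / 361.5 = 0.6646
  tall yellow-fruited: (362 − 361.5)² / 361.5 = 0.0007
  dwarf red-fruited: (359 − 361.5)² / 361.5 = 0.0173
  dwarf yellow-fruited: (379 − 361.5)² / 361.5 = 0.8472
χ² = 0.6646 + 0.0007 + 0.0173 + 0.8472 = 1.5298 ≈ 1.530

1.530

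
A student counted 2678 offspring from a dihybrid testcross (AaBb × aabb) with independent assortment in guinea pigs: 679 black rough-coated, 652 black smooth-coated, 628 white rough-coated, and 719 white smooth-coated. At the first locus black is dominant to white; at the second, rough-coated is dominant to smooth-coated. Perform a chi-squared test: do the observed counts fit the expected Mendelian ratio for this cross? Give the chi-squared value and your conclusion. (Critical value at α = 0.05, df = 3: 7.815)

6.824; consistent

A dihybrid testcross with independent assortment gives a 1:1:1:1 ratio.
The 1:1:1:1 ratio has 4 parts, so with N = 2678 the expected counts are:
  black rough-coated: 2678 × 1/4 = 669.5
  black smooth-coated: 2678 × 1/4 = 669.5
  white rough-coated: 2678 × 1/4 = 669.5
  white smooth-coated: 2678 × 1/4 = 669.5
χ² = Σ (O − E)² / E
  black rough-coated: (679 − 669.5)² / 669.5 = 0.1348
  black smooth-coated: (652 − 669.5)² / 669.5 = 0.4574
  white rough-coated: (628 − 669.5)² / 669.5 = 2.5724
  white smooth-coated: (719 − 669.5)² / 669.5 = 3.6598
χ² = 0.1348 + 0.4574 + 2.5724 + 3.6598 = 6.8244 ≈ 6.824
Degrees of freedom = 4 − 1 = 3; critical value at α = 0.05 is 7.815.
Since 6.824 < 7.815, we fail to reject the null hypothesis — the data are consistent with the 1:1:1:1 ratio.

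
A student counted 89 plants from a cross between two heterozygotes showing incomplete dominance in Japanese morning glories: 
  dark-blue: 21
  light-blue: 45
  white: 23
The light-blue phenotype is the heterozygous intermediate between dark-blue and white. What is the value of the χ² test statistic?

With incomplete dominance, a heterozygote × heterozygote cross gives a 1:2:1 phenotypic ratio.
Total ratio parts = 4. Expected numbers out of 89:
  dark-blue: 89 × 1/4 = 22.25
  light-blue: 89 × 2/4 = 44.5
  white: 89 × 1/4 = 22.25
χ² = Σ (O − E)² / E
  dark-blue: (21 − 22.25)² / 22.25 = 0.0702
  light-blue: (45 − 44.5)² / 44.5 = 0.0056
  white: (23 − 22.25)² / 22.25 = 0.0253
χ² = 0.0702 + 0.0056 + 0.0253 = 0.1011 ≈ 0.101

0.101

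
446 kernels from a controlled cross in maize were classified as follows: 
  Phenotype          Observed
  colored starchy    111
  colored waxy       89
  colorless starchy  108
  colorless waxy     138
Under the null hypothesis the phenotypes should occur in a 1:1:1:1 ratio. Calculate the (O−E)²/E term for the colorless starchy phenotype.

Expected counts for N = 446 under a 1:1:1:1 ratio (total parts = 4):
  colored starchy: 446 × 1/4 = 111.5
  colored waxy: 446 × 1/4 = 111.5
  colorless starchy: 446 × 1/4 = 111.5
  colorless waxy: 446 × 1/4 = 111.5
Contribution of colorless starchy: (108 − 111.5)² / 111.5 = 0.1099

0.110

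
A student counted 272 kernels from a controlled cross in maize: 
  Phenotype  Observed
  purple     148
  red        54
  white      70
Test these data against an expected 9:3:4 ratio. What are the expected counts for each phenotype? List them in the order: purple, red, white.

153, 51, 68

Under the 9:3:4 hypothesis (Σ ratio = 16, N = 272):
  purple: 272 × 9/16 = 153
  red: 272 × 3/16 = 51
  white: 272 × 4/16 = 68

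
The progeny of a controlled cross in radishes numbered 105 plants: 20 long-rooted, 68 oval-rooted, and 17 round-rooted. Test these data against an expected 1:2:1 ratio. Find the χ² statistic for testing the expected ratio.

9.324

Total ratio parts = 4. Expected numbers out of 105:
  long-rooted: 105 × 1/4 = 26.25
  oval-rooted: 105 × 2/4 = 52.5
  round-rooted: 105 × 1/4 = 26.25
χ² = Σ (O − E)² / E
  long-rooted: (20 − 26.25)² / 26.25 = 1.4881
  oval-rooted: (68 − 52.5)² / 52.5 = 4.5762
  round-rooted: (17 − 26.25)² / 26.25 = 3.2595
χ² = 1.4881 + 4.5762 + 3.2595 = 9.3238 ≈ 9.324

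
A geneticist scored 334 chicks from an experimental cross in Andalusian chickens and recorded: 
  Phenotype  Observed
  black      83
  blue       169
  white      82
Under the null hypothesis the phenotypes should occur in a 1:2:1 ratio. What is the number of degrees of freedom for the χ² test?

A goodness-of-fit test with 3 phenotype classes has df = 3 − 1 = 2.

2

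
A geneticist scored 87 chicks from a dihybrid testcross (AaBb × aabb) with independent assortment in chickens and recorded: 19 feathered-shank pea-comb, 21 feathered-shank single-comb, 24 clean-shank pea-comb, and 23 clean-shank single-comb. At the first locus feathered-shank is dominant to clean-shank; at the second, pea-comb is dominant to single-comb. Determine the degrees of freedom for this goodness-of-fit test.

A dihybrid testcross with independent assortment gives a 1:1:1:1 ratio.
A goodness-of-fit test with 4 phenotype classes has df = 4 − 1 = 3.

3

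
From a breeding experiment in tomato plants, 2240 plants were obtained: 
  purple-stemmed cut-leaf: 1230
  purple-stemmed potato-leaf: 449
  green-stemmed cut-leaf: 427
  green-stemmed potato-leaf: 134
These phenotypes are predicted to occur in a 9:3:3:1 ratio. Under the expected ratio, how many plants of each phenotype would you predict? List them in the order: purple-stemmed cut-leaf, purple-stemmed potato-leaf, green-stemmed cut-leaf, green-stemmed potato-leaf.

Total ratio parts = 16. Expected numbers out of 2240:
  purple-stemmed cut-leaf: 2240 × 9/16 = 1260
  purple-stemmed potato-leaf: 2240 × 3/16 = 420
  green-stemmed cut-leaf: 2240 × 3/16 = 420
  green-stemmed potato-leaf: 2240 × 1/16 = 140

1260, 420, 420, 140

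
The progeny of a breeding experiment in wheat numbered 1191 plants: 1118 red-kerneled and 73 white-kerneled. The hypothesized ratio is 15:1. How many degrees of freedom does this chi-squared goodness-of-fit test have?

A goodness-of-fit test with 2 phenotype classes has df = 2 − 1 = 1.

1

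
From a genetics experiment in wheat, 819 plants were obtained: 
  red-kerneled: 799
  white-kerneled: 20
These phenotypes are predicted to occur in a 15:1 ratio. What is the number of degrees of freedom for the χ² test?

A goodness-of-fit test with 2 phenotype classes has df = 2 − 1 = 1.

1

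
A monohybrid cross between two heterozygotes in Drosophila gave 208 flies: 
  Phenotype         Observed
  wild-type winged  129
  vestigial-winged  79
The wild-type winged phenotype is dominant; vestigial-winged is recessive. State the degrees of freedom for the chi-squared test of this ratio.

1

For a monohybrid cross between heterozygotes with complete dominance, the expected phenotypic ratio is 3:1.
A goodness-of-fit test with 2 phenotype classes has df = 2 − 1 = 1.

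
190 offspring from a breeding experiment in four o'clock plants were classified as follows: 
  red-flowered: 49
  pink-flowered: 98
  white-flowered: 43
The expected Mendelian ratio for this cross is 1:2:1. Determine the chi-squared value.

0.568

Expected counts for N = 190 under a 1:2:1 ratio (total parts = 4):
  red-flowered: 190 × 1/4 = 47.5
  pink-flowered: 190 × 2/4 = 95
  white-flowered: 190 × 1/4 = 47.5
χ² = Σ (O − E)² / E
  red-flowered: (49 − 47.5)² / 47.5 = 0.0474
  pink-flowered: (98 − 95)² / 95 = 0.0947
  white-flowered: (43 − 47.5)² / 47.5 = 0.4263
χ² = 0.0474 + 0.0947 + 0.4263 = 0.5684 ≈ 0.568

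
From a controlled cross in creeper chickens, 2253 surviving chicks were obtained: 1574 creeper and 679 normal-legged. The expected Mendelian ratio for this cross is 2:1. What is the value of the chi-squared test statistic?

10.354

Under the 2:1 hypothesis (Σ ratio = 3, N = 2253):
  creeper: 2253 × 2/3 = 1502
  normal-legged: 2253 × 1/3 = 751
χ² = Σ (O − E)² / E
  creeper: (1574 − 1502)² / 1502 = 3.4514
  normal-legged: (679 − 751)² / 751 = 6.9028
χ² = 3.4514 + 6.9028 = 10.3542 ≈ 10.354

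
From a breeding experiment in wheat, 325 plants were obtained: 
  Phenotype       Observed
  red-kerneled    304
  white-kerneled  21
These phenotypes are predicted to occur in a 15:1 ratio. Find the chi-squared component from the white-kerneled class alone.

0.023

Under the 15:1 hypothesis (Σ ratio = 16, N = 325):
  red-kerneled: 325 × 15/16 = 304.6875
  white-kerneled: 325 × 1/16 = 20.3125
Contribution of white-kerneled: (21 − 20.3125)² / 20.3125 = 0.0233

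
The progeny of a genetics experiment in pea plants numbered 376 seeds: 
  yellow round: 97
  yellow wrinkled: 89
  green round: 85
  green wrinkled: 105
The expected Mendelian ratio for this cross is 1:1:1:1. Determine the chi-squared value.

2.511

Under the 1:1:1:1 hypothesis (Σ ratio = 4, N = 376):
  yellow round: 376 × 1/4 = 94
  yellow wrinkled: 376 × 1/4 = 94
  green round: 376 × 1/4 = 94
  green wrinkled: 376 × 1/4 = 94
χ² = Σ (O − E)² / E
  yellow round: (97 − 94)² / 94 = 0.0957
  yellow wrinkled: (89 − 94)² / 94 = 0.2660
  green round: (85 − 94)² / 94 = 0.8617
  green wrinkled: (105 − 94)² / 94 = 1.2872
χ² = 0.0957 + 0.2660 + 0.8617 + 1.2872 = 2.5106 ≈ 2.511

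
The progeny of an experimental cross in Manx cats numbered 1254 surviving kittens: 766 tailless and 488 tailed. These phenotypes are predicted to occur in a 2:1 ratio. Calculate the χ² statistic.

17.584

The 2:1 ratio has 3 parts, so with N = 1254 the expected counts are:
  tailless: 1254 × 2/3 = 836
  tailed: 1254 × 1/3 = 418
χ² = Σ (O − E)² / E
  tailless: (766 − 836)² / 836 = 5.8612
  tailed: (488 − 418)² / 418 = 11.7225
χ² = 5.8612 + 11.7225 = 17.5837 ≈ 17.584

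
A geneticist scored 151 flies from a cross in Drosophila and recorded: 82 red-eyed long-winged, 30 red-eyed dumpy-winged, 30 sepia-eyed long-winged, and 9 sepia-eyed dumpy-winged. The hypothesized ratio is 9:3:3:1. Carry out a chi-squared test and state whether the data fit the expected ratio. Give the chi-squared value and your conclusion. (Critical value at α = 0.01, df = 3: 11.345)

Expected counts for N = 151 under a 9:3:3:1 ratio (total parts = 16):
  red-eyed long-winged: 151 × 9/16 = 84.9375
  red-eyed dumpy-winged: 151 × 3/16 = 28.3125
  sepia-eyed long-winged: 151 × 3/16 = 28.3125
  sepia-eyed dumpy-winged: 151 × 1/16 = 9.4375
χ² = Σ (O − E)² / E
  red-eyed long-winged: (82 − 84.9375)² / 84.9375 = 0.1016
  red-eyed dumpy-winged: (30 − 28.3125)² / 28.3125 = 0.1006
  sepia-eyed long-winged: (30 − 28.3125)² / 28.3125 = 0.1006
  sepia-eyed dumpy-winged: (9 − 9.4375)² / 9.4375 = 0.0203
χ² = 0.1016 + 0.1006 + 0.1006 + 0.0203 = 0.3231 ≈ 0.323
Degrees of freedom = 4 − 1 = 3; critical value at α = 0.01 is 11.345.
Since 0.323 < 11.345, we fail to reject the null hypothesis — the data are consistent with the 9:3:3:1 ratio.

0.323; consistent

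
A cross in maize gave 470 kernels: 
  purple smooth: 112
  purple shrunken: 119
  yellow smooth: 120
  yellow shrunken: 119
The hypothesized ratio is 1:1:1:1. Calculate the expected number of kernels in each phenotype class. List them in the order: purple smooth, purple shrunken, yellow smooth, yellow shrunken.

117.5, 117.5, 117.5, 117.5

Under the 1:1:1:1 hypothesis (Σ ratio = 4, N = 470):
  purple smooth: 470 × 1/4 = 117.5
  purple shrunken: 470 × 1/4 = 117.5
  yellow smooth: 470 × 1/4 = 117.5
  yellow shrunken: 470 × 1/4 = 117.5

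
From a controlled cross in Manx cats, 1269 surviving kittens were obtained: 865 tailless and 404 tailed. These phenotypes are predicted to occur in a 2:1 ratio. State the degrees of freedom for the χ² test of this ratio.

1

A goodness-of-fit test with 2 phenotype classes has df = 2 − 1 = 1.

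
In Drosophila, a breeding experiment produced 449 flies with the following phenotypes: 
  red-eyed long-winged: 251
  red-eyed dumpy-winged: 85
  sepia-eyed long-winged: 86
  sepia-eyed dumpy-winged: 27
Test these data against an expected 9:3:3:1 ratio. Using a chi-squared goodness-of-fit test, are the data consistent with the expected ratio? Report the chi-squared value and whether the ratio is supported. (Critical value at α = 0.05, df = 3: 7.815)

0.097; consistent

Total ratio parts = 16. Expected numbers out of 449:
  red-eyed long-winged: 449 × 9/16 = 252.5625
  red-eyed dumpy-winged: 449 × 3/16 = 84.1875
  sepia-eyed long-winged: 449 × 3/16 = 84.1875
  sepia-eyed dumpy-winged: 449 × 1/16 = 28.0625
χ² = Σ (O − E)² / E
  red-eyed long-winged: (251 − 252.5625)² / 252.5625 = 0.0097
  red-eyed dumpy-winged: (85 − 84.1875)² / 84.1875 = 0.0078
  sepia-eyed long-winged: (86 − 84.1875)² / 84.1875 = 0.0390
  sepia-eyed dumpy-winged: (27 − 28.0625)² / 28.0625 = 0.0402
χ² = 0.0097 + 0.0078 + 0.0390 + 0.0402 = 0.0967 ≈ 0.097
Degrees of freedom = 4 − 1 = 3; critical value at α = 0.05 is 7.815.
Since 0.097 < 7.815, we fail to reject the null hypothesis — the data are consistent with the 9:3:3:1 ratio.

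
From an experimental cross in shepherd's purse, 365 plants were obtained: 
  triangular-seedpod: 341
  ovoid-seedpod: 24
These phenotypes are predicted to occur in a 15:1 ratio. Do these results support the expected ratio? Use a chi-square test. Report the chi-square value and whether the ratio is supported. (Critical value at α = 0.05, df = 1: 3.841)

0.066; consistent

The 15:1 ratio has 16 parts, so with N = 365 the expected counts are:
  triangular-seedpod: 365 × 15/16 = 342.1875
  ovoid-seedpod: 365 × 1/16 = 22.8125
χ² = Σ (O − E)² / E
  triangular-seedpod: (341 − 342.1875)² / 342.1875 = 0.0041
  ovoid-seedpod: (24 − 22.8125)² / 22.8125 = 0.0618
χ² = 0.0041 + 0.0618 = 0.0659 ≈ 0.066
Degrees of freedom = 2 − 1 = 1; critical value at α = 0.05 is 3.841.
Since 0.066 < 3.841, we fail to reject the null hypothesis — the data are consistent with the 15:1 ratio.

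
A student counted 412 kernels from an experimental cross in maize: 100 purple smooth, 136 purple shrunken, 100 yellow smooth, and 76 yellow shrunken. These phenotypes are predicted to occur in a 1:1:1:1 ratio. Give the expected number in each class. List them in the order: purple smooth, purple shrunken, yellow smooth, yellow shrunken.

103, 103, 103, 103

Total ratio parts = 4. Expected numbers out of 412:
  purple smooth: 412 × 1/4 = 103
  purple shrunken: 412 × 1/4 = 103
  yellow smooth: 412 × 1/4 = 103
  yellow shrunken: 412 × 1/4 = 103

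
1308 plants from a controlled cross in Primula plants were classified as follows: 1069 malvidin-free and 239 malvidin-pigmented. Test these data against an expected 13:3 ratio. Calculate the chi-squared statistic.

Total ratio parts = 16. Expected numbers out of 1308:
  malvidin-free: 1308 × 13/16 = 1062.75
  malvidin-pigmented: 1308 × 3/16 = 245.25
χ² = Σ (O − E)² / E
  malvidin-free: (1069 − 1062.75)² / 1062.75 = 0.0368
  malvidin-pigmented: (239 − 245.25)² / 245.25 = 0.1593
χ² = 0.0368 + 0.1593 = 0.1961 ≈ 0.196

0.196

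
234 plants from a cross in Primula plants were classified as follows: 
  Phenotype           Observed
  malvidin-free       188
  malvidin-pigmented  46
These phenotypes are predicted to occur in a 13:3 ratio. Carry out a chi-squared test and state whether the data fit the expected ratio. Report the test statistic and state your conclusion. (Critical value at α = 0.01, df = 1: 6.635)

0.127; consistent

Under the 13:3 hypothesis (Σ ratio = 16, N = 234):
  malvidin-free: 234 × 13/16 = 190.125
  malvidin-pigmented: 234 × 3/16 = 43.875
χ² = Σ (O − E)² / E
  malvidin-free: (188 − 190.125)² / 190.125 = 0.0238
  malvidin-pigmented: (46 − 43.875)² / 43.875 = 0.1029
χ² = 0.0238 + 0.1029 = 0.1267 ≈ 0.127
Degrees of freedom = 2 − 1 = 1; critical value at α = 0.01 is 6.635.
Since 0.127 < 6.635, we fail to reject the null hypothesis — the data are consistent with the 13:3 ratio.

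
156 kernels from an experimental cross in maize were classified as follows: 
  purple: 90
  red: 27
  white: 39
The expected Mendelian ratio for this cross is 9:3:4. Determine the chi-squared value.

0.231

The 9:3:4 ratio has 16 parts, so with N = 156 the expected counts are:
  purple: 156 × 9/16 = 87.75
  red: 156 × 3/16 = 29.25
  white: 156 × 4/16 = 39
χ² = Σ (O − E)² / E
  purple: (90 − 87.75)² / 87.75 = 0.0577
  red: (27 − 29.25)² / 29.25 = 0.1731
  white: (39 − 39)² / 39 = 0.0000
χ² = 0.0577 + 0.1731 + 0.0000 = 0.2308 ≈ 0.231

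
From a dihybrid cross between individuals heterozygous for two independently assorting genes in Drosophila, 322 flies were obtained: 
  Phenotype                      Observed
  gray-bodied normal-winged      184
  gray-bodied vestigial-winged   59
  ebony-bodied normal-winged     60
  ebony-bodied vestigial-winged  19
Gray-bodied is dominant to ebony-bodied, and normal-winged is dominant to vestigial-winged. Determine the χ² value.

0.142

A dihybrid F₂ with independent assortment and complete dominance at both loci gives a 9:3:3:1 phenotypic ratio.
Under the 9:3:3:1 hypothesis (Σ ratio = 16, N = 322):
  gray-bodied normal-winged: 322 × 9/16 = 181.125
  gray-bodied vestigial-winged: 322 × 3/16 = 60.375
  ebony-bodied normal-winged: 322 × 3/16 = 60.375
  ebony-bodied vestigial-winged: 322 × 1/16 = 20.125
χ² = Σ (O − E)² / E
  gray-bodied normal-winged: (184 − 181.125)² / 181.125 = 0.0456
  gray-bodied vestigial-winged: (59 − 60.375)² / 60.375 = 0.0313
  ebony-bodied normal-winged: (60 − 60.375)² / 60.375 = 0.0023
  ebony-bodied vestigial-winged: (19 − 20.125)² / 20.125 = 0.0629
χ² = 0.0456 + 0.0313 + 0.0023 + 0.0629 = 0.1421 ≈ 0.142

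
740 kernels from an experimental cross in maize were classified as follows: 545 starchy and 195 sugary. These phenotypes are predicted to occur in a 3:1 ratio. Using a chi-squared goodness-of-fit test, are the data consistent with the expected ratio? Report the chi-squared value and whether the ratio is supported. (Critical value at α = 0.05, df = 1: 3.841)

The 3:1 ratio has 4 parts, so with N = 740 the expected counts are:
  starchy: 740 × 3/4 = 555
  sugary: 740 × 1/4 = 185
χ² = Σ (O − E)² / E
  starchy: (545 − 555)² / 555 = 0.1802
  sugary: (195 − 185)² / 185 = 0.5405
χ² = 0.1802 + 0.5405 = 0.7207 ≈ 0.721
Degrees of freedom = 2 − 1 = 1; critical value at α = 0.05 is 3.841.
Since 0.721 < 3.841, we fail to reject the null hypothesis — the data are consistent with the 3:1 ratio.

0.721; consistent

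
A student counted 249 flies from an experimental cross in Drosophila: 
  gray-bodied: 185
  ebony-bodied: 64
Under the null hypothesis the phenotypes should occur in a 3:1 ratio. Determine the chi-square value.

Under the 3:1 hypothesis (Σ ratio = 4, N = 249):
  gray-bodied: 249 × 3/4 = 186.75
  ebony-bodied: 249 × 1/4 = 62.25
χ² = Σ (O − E)² / E
  gray-bodied: (185 − 186.75)² / 186.75 = 0.0164
  ebony-bodied: (64 − 62.25)² / 62.25 = 0.0492
χ² = 0.0164 + 0.0492 = 0.0656 ≈ 0.066

0.066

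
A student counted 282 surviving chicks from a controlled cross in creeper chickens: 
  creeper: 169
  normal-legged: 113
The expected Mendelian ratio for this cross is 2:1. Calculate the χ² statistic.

5.761

Total ratio parts = 3. Expected numbers out of 282:
  creeper: 282 × 2/3 = 188
  normal-legged: 282 × 1/3 = 94
χ² = Σ (O − E)² / E
  creeper: (169 − 188)² / 188 = 1.9202
  normal-legged: (113 − 94)² / 94 = 3.8404
χ² = 1.9202 + 3.8404 = 5.7606 ≈ 5.761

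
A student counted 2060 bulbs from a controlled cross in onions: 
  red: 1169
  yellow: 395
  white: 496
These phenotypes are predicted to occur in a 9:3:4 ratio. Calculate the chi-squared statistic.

Total ratio parts = 16. Expected numbers out of 2060:
  red: 2060 × 9/16 = 1158.75
  yellow: 2060 × 3/16 = 386.25
  white: 2060 × 4/16 = 515
χ² = Σ (O − E)² / E
  red: (1169 − 1158.75)² / 1158.75 = 0.0907
  yellow: (395 − 386.25)² / 386.25 = 0.1982
  white: (496 − 515)² / 515 = 0.7010
χ² = 0.0907 + 0.1982 + 0.7010 = 0.9899 ≈ 0.990

0.990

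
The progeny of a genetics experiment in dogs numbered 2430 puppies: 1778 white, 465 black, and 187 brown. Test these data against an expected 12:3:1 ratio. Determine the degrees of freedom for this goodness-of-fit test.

A goodness-of-fit test with 3 phenotype classes has df = 3 − 1 = 2.

2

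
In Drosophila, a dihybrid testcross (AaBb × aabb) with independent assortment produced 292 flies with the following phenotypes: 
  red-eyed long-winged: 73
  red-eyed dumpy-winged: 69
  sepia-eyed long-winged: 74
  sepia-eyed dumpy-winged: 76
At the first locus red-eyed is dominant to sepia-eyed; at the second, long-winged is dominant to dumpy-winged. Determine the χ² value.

A dihybrid testcross with independent assortment gives a 1:1:1:1 ratio.
Under the 1:1:1:1 hypothesis (Σ ratio = 4, N = 292):
  red-eyed long-winged: 292 × 1/4 = 73
  red-eyed dumpy-winged: 292 × 1/4 = 73
  sepia-eyed long-winged: 292 × 1/4 = 73
  sepia-eyed dumpy-winged: 292 × 1/4 = 73
χ² = Σ (O − E)² / E
  red-eyed long-winged: (73 − 73)² / 73 = 0.0000
  red-eyed dumpy-winged: (69 − 73)² / 73 = 0.2192
  sepia-eyed long-winged: (74 − 73)² / 73 = 0.0137
  sepia-eyed dumpy-winged: (76 − 73)² / 73 = 0.1233
χ² = 0.0000 + 0.2192 + 0.0137 + 0.1233 = 0.3562 ≈ 0.356

0.356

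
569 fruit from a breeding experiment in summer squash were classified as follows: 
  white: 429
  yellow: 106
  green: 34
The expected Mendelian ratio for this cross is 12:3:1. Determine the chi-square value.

Expected counts for N = 569 under a 12:3:1 ratio (total parts = 16):
  white: 569 × 12/16 = 426.75
  yellow: 569 × 3/16 = 106.6875
  green: 569 × 1/16 = 35.5625
χ² = Σ (O − E)² / E
  white: (429 − 426.75)² / 426.75 = 0.0119
  yellow: (106 − 106.6875)² / 106.6875 = 0.0044
  green: (34 − 35.5625)² / 35.5625 = 0.0687
χ² = 0.0119 + 0.0044 + 0.0687 = 0.085

0.085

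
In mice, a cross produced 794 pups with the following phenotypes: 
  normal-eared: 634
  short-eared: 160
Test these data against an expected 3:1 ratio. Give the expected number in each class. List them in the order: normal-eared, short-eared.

Expected counts for N = 794 under a 3:1 ratio (total parts = 4):
  normal-eared: 794 × 3/4 = 595.5
  short-eared: 794 × 1/4 = 198.5

595.5, 198.5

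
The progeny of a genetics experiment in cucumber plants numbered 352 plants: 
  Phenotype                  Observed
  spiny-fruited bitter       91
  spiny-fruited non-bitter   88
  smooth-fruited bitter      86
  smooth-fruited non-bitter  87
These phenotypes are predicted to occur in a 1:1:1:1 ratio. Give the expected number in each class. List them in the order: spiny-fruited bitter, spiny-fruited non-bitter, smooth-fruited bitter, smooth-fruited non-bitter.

88, 88, 88, 88

Total ratio parts = 4. Expected numbers out of 352:
  spiny-fruited bitter: 352 × 1/4 = 88
  spiny-fruited non-bitter: 352 × 1/4 = 88
  smooth-fruited bitter: 352 × 1/4 = 88
  smooth-fruited non-bitter: 352 × 1/4 = 88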